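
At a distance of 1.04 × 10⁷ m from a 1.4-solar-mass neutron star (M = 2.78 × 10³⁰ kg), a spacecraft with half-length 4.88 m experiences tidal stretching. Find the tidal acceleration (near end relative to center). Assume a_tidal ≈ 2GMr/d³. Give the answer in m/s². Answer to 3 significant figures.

1.61 m/s²

Δg = 2GMr/d³
   = 2 × (6.674 × 10⁻¹¹) × (2.78 × 10³⁰) × (4.88) / (1.04 × 10⁷)³
   = 1.61 m/s²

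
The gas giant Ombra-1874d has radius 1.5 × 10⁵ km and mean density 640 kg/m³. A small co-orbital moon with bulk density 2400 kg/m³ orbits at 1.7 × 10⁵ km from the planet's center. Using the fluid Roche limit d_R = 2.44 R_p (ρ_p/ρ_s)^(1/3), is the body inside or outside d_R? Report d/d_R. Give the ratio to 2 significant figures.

d_R = 2.44 × (1.5 × 10⁵ km) × (640/2400)^(1/3) = 2.356 × 10⁵ km
d/d_R = (1.7 × 10⁵) / (2.356 × 10⁵) = 0.72
Since d/d_R < 1, the body is inside the Roche limit.

inside; d/d_R ≈ 0.72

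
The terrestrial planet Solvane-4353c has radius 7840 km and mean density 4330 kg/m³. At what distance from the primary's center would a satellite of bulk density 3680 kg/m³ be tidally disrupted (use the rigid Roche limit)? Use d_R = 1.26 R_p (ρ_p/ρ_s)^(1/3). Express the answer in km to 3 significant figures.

10400 km

d_R = 1.26 × 7840 km × (4330/3680)^(1/3)
    = 10400 km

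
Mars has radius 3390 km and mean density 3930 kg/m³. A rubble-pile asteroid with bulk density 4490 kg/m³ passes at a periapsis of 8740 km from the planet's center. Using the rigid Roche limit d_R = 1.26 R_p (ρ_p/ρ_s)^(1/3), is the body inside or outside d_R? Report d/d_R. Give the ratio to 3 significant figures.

d_R = 1.26 × (3390 km) × (3930/4490)^(1/3) = 4086 km
d/d_R = (8740) / (4086) = 2.14
Since d/d_R > 1, the body is outside the Roche limit.

outside; d/d_R ≈ 2.14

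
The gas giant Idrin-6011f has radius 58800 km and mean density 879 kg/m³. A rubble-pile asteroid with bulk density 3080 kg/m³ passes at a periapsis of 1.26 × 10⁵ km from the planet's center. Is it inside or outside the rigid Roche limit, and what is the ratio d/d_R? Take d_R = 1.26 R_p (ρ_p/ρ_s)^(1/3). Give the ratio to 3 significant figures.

d_R = 1.26 × (58800 km) × (879/3080)^(1/3) = 48780 km
d/d_R = (1.26 × 10⁵) / (48780) = 2.58
Since d/d_R > 1, the body is outside the Roche limit.

outside; d/d_R ≈ 2.58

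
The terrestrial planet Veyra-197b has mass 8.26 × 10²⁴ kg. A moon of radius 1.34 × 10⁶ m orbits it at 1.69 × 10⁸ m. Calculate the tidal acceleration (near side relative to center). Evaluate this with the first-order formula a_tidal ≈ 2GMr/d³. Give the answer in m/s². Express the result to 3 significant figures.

3.06 × 10⁻⁴ m/s²

Δa = 2GMr/d³
   = 2 × (6.674 × 10⁻¹¹) × (8.26 × 10²⁴) × (1.34 × 10⁶) / (1.69 × 10⁸)³
   = 3.06 × 10⁻⁴ m/s²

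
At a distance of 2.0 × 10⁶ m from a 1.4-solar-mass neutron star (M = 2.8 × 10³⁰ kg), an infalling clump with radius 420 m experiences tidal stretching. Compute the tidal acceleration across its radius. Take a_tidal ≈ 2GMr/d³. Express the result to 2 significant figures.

2.0 × 10⁴ m/s²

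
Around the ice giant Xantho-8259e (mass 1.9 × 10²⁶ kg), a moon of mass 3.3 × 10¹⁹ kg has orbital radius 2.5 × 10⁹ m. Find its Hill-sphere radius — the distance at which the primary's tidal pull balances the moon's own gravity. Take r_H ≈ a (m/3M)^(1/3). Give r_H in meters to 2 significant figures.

r_H ≈ a (m/3M)^(1/3)
    = (2.5 × 10⁹) × (3.3 × 10¹⁹ / (3 × 1.9 × 10²⁶))^(1/3)
    = 9.7 × 10⁶ m

9.7 × 10⁶ m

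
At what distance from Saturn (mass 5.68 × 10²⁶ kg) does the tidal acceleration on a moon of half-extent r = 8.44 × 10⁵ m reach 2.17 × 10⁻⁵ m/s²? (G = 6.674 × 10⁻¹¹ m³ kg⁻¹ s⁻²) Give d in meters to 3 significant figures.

2GMr/d³ = a_tidal  ⇒  d = (2GMr / a_tidal)^(1/3)
d = (2 × 6.674×10⁻¹¹ × (5.68 × 10²⁶) × (8.44 × 10⁵) / (2.17 × 10⁻⁵))^(1/3)
  = 1.43 × 10⁹ m

1.43 × 10⁹ m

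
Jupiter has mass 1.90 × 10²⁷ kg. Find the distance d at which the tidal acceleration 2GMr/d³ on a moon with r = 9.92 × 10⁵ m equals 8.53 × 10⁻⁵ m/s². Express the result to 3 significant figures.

1.43 × 10⁹ m

2GMr/d³ = a_tidal  ⇒  d = (2GMr / a_tidal)^(1/3)
d = (2 × 6.674×10⁻¹¹ × (1.90 × 10²⁷) × (9.92 × 10⁵) / (8.53 × 10⁻⁵))^(1/3)
  = 1.43 × 10⁹ m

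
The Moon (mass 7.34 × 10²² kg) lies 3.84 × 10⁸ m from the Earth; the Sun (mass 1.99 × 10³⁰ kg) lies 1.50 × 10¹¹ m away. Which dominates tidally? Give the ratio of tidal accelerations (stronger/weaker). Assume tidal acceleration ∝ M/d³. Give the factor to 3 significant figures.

The Moon, by a factor of ≈ 2.20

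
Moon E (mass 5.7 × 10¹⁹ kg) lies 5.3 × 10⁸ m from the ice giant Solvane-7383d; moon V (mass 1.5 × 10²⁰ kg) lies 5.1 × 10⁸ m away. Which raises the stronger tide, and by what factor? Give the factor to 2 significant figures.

Compare M/d³ for the two perturbers:
Moon E: (5.7 × 10¹⁹) / (5.3 × 10⁸)³ = 3.829 × 10⁻⁷
Moon V: (1.5 × 10²⁰) / (5.1 × 10⁸)³ = 1.131 × 10⁻⁶
Ratio (larger/smaller) = 3.0

Moon V, by a factor of ≈ 3.0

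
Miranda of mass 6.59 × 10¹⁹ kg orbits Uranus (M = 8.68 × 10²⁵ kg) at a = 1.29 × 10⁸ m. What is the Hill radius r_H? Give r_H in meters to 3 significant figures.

r_H ≈ a (m/3M)^(1/3)
    = (1.29 × 10⁸) × (6.59 × 10¹⁹ / (3 × 8.68 × 10²⁵))^(1/3)
    = 8.16 × 10⁵ m

8.16 × 10⁵ m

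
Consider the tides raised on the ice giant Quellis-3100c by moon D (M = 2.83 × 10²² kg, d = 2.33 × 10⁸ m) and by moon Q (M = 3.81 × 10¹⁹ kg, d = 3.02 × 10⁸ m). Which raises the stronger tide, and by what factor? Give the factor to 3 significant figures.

Moon D, by a factor of ≈ 1620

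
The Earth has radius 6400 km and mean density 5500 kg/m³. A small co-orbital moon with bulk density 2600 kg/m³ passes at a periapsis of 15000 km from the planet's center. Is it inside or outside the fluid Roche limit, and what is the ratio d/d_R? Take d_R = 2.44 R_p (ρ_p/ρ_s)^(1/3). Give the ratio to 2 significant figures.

inside; d/d_R ≈ 0.75

d_R = 2.44 × (6400 km) × (5500/2600)^(1/3) = 20050 km
d/d_R = (15000) / (20050) = 0.75
Since d/d_R < 1, the body is inside the Roche limit.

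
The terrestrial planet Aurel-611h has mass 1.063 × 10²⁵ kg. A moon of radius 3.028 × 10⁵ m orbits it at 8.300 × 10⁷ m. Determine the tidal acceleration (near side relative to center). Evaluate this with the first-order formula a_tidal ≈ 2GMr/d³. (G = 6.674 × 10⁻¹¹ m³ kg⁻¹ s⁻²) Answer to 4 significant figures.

Δg = 2GMr/d³
   = 2 × (6.674 × 10⁻¹¹) × (1.063 × 10²⁵) × (3.028 × 10⁵) / (8.300 × 10⁷)³
   = 7.514 × 10⁻⁴ m/s²

7.514 × 10⁻⁴ m/s²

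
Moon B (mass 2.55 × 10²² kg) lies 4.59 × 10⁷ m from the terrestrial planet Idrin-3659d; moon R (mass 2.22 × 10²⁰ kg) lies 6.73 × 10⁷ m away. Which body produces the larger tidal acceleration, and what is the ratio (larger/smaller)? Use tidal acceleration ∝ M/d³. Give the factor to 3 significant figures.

Tidal acceleration ∝ M/d³, so compare M/d³ for each.
Moon B: (2.55 × 10²²) / (4.59 × 10⁷)³ = 2.637 × 10⁻¹
Moon R: (2.22 × 10²⁰) / (6.73 × 10⁷)³ = 7.283 × 10⁻⁴
Ratio (larger/smaller) = 362

Moon B, by a factor of ≈ 362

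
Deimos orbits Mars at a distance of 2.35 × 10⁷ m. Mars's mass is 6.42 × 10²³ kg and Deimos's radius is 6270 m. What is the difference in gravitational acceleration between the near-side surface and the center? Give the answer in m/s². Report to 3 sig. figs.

4.14 × 10⁻⁵ m/s²

Δg = 2GMr/d³
   = 2 × (6.674 × 10⁻¹¹) × (6.42 × 10²³) × (6270) / (2.35 × 10⁷)³
   = 4.14 × 10⁻⁵ m/s²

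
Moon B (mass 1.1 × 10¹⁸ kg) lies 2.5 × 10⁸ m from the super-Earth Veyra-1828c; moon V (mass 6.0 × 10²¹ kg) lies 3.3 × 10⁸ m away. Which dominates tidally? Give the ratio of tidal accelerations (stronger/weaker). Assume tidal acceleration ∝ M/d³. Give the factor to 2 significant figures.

Moon V, by a factor of ≈ 2400

Compare M/d³ for the two perturbers:
Moon B: (1.1 × 10¹⁸) / (2.5 × 10⁸)³ = 7.040 × 10⁻⁸
Moon V: (6.0 × 10²¹) / (3.3 × 10⁸)³ = 1.670 × 10⁻⁴
Ratio (larger/smaller) = 2400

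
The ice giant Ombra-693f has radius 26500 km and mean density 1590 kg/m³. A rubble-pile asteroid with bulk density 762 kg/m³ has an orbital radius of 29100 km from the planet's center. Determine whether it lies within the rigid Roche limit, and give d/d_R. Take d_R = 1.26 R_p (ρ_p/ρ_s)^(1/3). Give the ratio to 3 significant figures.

d_R = 1.26 × (26500 km) × (1590/762)^(1/3) = 42670 km
d/d_R = (29100) / (42670) = 0.682
Since d/d_R < 1, the body is inside the Roche limit.

inside; d/d_R ≈ 0.682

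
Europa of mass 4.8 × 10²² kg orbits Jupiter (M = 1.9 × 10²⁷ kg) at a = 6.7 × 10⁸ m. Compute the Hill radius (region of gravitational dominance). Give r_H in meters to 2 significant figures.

1.4 × 10⁷ m

r_H ≈ a (m/3M)^(1/3)
    = (6.7 × 10⁸) × (4.8 × 10²² / (3 × 1.9 × 10²⁷))^(1/3)
    = 1.4 × 10⁷ m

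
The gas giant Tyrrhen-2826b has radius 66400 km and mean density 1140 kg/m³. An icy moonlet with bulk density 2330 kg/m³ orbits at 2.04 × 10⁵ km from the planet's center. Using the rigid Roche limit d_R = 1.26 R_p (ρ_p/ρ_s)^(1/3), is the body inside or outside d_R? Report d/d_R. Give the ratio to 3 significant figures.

d_R = 1.26 × (66400 km) × (1140/2330)^(1/3) = 65930 km
d/d_R = (2.04 × 10⁵) / (65930) = 3.09
Since d/d_R > 1, the body is outside the Roche limit.

outside; d/d_R ≈ 3.09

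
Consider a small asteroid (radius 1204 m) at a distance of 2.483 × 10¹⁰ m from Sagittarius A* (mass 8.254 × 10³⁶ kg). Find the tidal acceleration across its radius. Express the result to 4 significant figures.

Since r ≪ d, expand the inverse-square field across one radius to get the leading 2GMr/d³ term.
Δa = 2GMr/d³
   = 2 × (6.674 × 10⁻¹¹) × (8.254 × 10³⁶) × (1204) / (2.483 × 10¹⁰)³
   = 8.665 × 10⁻² m/s²

8.665 × 10⁻² m/s²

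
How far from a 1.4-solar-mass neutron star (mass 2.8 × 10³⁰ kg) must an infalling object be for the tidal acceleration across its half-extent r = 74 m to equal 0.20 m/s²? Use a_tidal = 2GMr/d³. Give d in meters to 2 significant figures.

5.2 × 10⁷ m

2GMr/d³ = a_tidal  ⇒  d = (2GMr / a_tidal)^(1/3)
d = (2 × 6.674×10⁻¹¹ × (2.8 × 10³⁰) × (74) / (0.20))^(1/3)
  = 5.2 × 10⁷ m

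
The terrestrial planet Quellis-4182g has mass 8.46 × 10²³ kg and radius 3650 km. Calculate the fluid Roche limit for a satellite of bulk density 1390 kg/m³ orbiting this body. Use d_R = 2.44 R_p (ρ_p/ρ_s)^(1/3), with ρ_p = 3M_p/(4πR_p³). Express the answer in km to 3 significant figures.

12800 km

ρ_p = 3M_p/(4πR_p³) = 3 × (8.46 × 10²³) / (4π × (3.65 × 10⁶ m)³) = 4150 kg/m³
d_R = 2.44 × 3650 km × (4150/1390)^(1/3)
    = 12800 km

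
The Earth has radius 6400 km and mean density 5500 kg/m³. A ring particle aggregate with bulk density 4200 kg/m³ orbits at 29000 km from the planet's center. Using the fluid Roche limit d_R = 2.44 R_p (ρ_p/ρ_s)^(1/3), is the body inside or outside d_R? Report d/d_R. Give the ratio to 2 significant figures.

d_R = 2.44 × (6400 km) × (5500/4200)^(1/3) = 17080 km
d/d_R = (29000) / (17080) = 1.7
Since d/d_R > 1, the body is outside the Roche limit.

outside; d/d_R ≈ 1.7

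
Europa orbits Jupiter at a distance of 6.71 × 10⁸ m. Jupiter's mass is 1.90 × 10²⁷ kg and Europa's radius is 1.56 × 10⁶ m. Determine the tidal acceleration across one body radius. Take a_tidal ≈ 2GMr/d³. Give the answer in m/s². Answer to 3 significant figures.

Since r ≪ d, expand the inverse-square field across one radius to get the leading 2GMr/d³ term.
a_tidal = 2GMr/d³
        = 2 × (6.674 × 10⁻¹¹) × (1.90 × 10²⁷) × (1.56 × 10⁶) / (6.71 × 10⁸)³
        = 1.31 × 10⁻³ m/s²

1.31 × 10⁻³ m/s²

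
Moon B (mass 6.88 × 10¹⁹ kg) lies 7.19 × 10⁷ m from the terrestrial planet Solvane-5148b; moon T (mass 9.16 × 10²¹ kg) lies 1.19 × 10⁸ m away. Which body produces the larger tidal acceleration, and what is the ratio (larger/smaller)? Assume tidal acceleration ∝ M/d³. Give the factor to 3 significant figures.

Moon T, by a factor of ≈ 29.4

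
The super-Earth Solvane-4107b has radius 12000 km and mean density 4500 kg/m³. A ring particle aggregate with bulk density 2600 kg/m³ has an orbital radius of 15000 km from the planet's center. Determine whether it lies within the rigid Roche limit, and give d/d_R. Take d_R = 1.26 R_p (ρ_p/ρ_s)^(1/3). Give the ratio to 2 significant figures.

d_R = 1.26 × (12000 km) × (4500/2600)^(1/3) = 18150 km
d/d_R = (15000) / (18150) = 0.83
Since d/d_R < 1, the body is inside the Roche limit.

inside; d/d_R ≈ 0.83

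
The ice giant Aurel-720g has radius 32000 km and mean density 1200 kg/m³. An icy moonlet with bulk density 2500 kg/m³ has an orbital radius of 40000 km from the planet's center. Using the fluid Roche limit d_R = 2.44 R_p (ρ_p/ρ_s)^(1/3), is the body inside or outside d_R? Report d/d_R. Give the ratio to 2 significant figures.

d_R = 2.44 × (32000 km) × (1200/2500)^(1/3) = 61130 km
d/d_R = (40000) / (61130) = 0.65
Since d/d_R < 1, the body is inside the Roche limit.

inside; d/d_R ≈ 0.65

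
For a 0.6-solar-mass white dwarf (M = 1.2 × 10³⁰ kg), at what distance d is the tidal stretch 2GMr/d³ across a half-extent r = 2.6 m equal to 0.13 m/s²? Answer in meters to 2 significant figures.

1.5 × 10⁷ m

2GMr/d³ = a_tidal  ⇒  d = (2GMr / a_tidal)^(1/3)
d = (2 × 6.674×10⁻¹¹ × (1.2 × 10³⁰) × (2.6) / (0.13))^(1/3)
  = 1.5 × 10⁷ m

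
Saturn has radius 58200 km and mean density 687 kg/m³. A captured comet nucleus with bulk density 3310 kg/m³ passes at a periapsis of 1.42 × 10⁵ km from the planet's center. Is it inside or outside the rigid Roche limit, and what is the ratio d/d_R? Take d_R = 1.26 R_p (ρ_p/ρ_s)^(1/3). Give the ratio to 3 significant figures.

outside; d/d_R ≈ 3.27

d_R = 1.26 × (58200 km) × (687/3310)^(1/3) = 43420 km
d/d_R = (1.42 × 10⁵) / (43420) = 3.27
Since d/d_R > 1, the body is outside the Roche limit.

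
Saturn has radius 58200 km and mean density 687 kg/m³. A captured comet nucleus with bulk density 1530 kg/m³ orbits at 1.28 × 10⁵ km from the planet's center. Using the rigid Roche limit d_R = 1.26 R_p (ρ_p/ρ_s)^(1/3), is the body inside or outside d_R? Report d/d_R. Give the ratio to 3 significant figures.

d_R = 1.26 × (58200 km) × (687/1530)^(1/3) = 56150 km
d/d_R = (1.28 × 10⁵) / (56150) = 2.28
Since d/d_R > 1, the body is outside the Roche limit.

outside; d/d_R ≈ 2.28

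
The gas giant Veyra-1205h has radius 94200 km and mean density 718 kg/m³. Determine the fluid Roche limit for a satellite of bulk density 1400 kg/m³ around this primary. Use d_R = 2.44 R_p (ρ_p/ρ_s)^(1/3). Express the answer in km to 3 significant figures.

1.84 × 10⁵ km

d_R = 2.44 × 94200 km × (718/1400)^(1/3)
    = 1.84 × 10⁵ km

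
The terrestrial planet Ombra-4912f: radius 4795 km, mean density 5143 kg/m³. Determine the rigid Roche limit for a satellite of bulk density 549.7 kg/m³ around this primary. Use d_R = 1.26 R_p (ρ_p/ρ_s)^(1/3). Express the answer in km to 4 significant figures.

d_R = 1.26 × 4795 km × (5143/549.7)^(1/3)
    = 12730 km

12730 km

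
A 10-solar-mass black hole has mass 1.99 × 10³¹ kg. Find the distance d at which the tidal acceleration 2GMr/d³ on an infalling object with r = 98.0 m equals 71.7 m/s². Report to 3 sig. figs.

1.54 × 10⁷ m

2GMr/d³ = a_tidal  ⇒  d = (2GMr / a_tidal)^(1/3)
d = (2 × 6.674×10⁻¹¹ × (1.99 × 10³¹) × (98.0) / (71.7))^(1/3)
  = 1.54 × 10⁷ m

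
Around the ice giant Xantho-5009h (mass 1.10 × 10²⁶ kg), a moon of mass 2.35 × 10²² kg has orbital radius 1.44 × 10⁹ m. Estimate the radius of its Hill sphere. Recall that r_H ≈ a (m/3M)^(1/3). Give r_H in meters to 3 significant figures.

5.97 × 10⁷ m

r_H ≈ a (m/3M)^(1/3)
    = (1.44 × 10⁹) × (2.35 × 10²² / (3 × 1.10 × 10²⁶))^(1/3)
    = 5.97 × 10⁷ m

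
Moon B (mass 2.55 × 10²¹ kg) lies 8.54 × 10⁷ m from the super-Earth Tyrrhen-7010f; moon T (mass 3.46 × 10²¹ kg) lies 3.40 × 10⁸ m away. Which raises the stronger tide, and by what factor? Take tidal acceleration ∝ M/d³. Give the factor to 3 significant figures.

Tidal stretch scales as M/d³; compute that for each body.
Moon B: (2.55 × 10²¹) / (8.54 × 10⁷)³ = 4.094 × 10⁻³
Moon T: (3.46 × 10²¹) / (3.40 × 10⁸)³ = 8.803 × 10⁻⁵
Ratio (larger/smaller) = 46.5

Moon B, by a factor of ≈ 46.5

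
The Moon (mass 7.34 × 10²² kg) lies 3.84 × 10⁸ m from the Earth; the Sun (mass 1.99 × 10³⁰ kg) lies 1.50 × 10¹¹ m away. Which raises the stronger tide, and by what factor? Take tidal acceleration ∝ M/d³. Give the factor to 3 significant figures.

The Moon, by a factor of ≈ 2.20

The tide-raising term goes as M/d³ (the gradient of a 1/d² field).
The Moon: (7.34 × 10²²) / (3.84 × 10⁸)³ = 1.296 × 10⁻³
The Sun: (1.99 × 10³⁰) / (1.50 × 10¹¹)³ = 5.896 × 10⁻⁴
Ratio (larger/smaller) = 2.20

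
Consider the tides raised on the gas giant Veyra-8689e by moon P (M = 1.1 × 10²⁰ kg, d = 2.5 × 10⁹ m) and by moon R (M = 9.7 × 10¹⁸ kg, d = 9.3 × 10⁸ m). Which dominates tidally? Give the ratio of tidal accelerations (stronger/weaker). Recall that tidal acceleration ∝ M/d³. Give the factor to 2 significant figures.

The tide-raising term goes as M/d³ (the gradient of a 1/d² field).
Moon P: (1.1 × 10²⁰) / (2.5 × 10⁹)³ = 7.040 × 10⁻⁹
Moon R: (9.7 × 10¹⁸) / (9.3 × 10⁸)³ = 1.206 × 10⁻⁸
Ratio (larger/smaller) = 1.7

Moon R, by a factor of ≈ 1.7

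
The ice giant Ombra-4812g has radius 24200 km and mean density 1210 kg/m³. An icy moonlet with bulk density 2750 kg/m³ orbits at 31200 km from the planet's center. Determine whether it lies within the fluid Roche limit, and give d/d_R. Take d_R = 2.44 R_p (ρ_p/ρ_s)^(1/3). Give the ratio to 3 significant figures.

inside; d/d_R ≈ 0.695

d_R = 2.44 × (24200 km) × (1210/2750)^(1/3) = 44910 km
d/d_R = (31200) / (44910) = 0.695
Since d/d_R < 1, the body is inside the Roche limit.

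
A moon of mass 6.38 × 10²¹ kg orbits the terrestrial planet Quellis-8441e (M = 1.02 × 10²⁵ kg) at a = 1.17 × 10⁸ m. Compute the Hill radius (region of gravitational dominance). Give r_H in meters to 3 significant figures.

6.94 × 10⁶ m

r_H ≈ a (m/3M)^(1/3)
    = (1.17 × 10⁸) × (6.38 × 10²¹ / (3 × 1.02 × 10²⁵))^(1/3)
    = 6.94 × 10⁶ m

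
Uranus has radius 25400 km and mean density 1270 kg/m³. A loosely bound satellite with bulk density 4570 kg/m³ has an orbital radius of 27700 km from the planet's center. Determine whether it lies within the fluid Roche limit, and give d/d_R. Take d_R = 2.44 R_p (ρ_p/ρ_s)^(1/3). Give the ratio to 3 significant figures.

d_R = 2.44 × (25400 km) × (1270/4570)^(1/3) = 40440 km
d/d_R = (27700) / (40440) = 0.685
Since d/d_R < 1, the body is inside the Roche limit.

inside; d/d_R ≈ 0.685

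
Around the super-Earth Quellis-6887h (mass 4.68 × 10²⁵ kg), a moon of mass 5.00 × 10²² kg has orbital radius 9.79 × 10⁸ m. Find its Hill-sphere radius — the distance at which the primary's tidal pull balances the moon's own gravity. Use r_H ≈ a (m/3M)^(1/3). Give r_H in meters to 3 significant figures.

r_H ≈ a (m/3M)^(1/3)
    = (9.79 × 10⁸) × (5.00 × 10²² / (3 × 4.68 × 10²⁵))^(1/3)
    = 6.94 × 10⁷ m

6.94 × 10⁷ m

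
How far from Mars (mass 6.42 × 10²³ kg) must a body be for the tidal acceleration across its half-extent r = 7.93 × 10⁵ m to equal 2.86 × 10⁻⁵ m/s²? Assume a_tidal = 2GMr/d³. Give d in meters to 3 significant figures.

1.33 × 10⁸ m

2GMr/d³ = a_tidal  ⇒  d = (2GMr / a_tidal)^(1/3)
d = (2 × 6.674×10⁻¹¹ × (6.42 × 10²³) × (7.93 × 10⁵) / (2.86 × 10⁻⁵))^(1/3)
  = 1.33 × 10⁸ m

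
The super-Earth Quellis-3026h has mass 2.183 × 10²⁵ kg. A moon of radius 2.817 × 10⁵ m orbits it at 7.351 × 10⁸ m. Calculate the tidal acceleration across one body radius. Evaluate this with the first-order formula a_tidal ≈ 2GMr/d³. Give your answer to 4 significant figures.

2.066 × 10⁻⁶ m/s²

Differencing GM/(d−r)² and GM/d² to first order in r/d gives 2GMr/d³.
Δg = 2GMr/d³
   = 2 × (6.674 × 10⁻¹¹) × (2.183 × 10²⁵) × (2.817 × 10⁵) / (7.351 × 10⁸)³
   = 2.066 × 10⁻⁶ m/s²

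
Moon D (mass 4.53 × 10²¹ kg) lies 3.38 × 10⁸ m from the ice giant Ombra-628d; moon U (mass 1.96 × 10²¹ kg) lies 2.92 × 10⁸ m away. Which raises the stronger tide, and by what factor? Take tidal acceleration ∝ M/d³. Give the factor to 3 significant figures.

Tidal stretch scales as M/d³; compute that for each body.
Moon D: (4.53 × 10²¹) / (3.38 × 10⁸)³ = 1.173 × 10⁻⁴
Moon U: (1.96 × 10²¹) / (2.92 × 10⁸)³ = 7.872 × 10⁻⁵
Ratio (larger/smaller) = 1.49

Moon D, by a factor of ≈ 1.49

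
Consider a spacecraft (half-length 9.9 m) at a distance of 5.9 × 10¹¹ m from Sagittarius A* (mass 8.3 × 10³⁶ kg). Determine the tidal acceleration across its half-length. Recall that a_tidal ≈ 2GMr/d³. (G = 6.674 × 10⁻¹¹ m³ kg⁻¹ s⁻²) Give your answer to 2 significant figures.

5.3 × 10⁻⁸ m/s²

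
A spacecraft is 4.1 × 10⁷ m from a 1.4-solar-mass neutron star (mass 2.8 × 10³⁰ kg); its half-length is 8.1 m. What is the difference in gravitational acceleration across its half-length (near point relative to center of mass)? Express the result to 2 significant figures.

a_tidal = 2GMr/d³
        = 2 × (6.674 × 10⁻¹¹) × (2.8 × 10³⁰) × (8.1) / (4.1 × 10⁷)³
        = 4.4 × 10⁻² m/s²

4.4 × 10⁻² m/s²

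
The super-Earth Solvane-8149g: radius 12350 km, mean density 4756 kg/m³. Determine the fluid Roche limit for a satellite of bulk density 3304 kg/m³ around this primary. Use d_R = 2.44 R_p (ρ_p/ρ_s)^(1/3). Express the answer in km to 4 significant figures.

d_R = 2.44 × 12350 km × (4756/3304)^(1/3)
    = 34020 km

34020 km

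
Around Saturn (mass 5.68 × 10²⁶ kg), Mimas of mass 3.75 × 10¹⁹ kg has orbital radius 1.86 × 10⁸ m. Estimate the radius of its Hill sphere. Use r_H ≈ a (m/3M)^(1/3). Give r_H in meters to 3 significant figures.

r_H ≈ a (m/3M)^(1/3)
    = (1.86 × 10⁸) × (3.75 × 10¹⁹ / (3 × 5.68 × 10²⁶))^(1/3)
    = 5.21 × 10⁵ m

5.21 × 10⁵ m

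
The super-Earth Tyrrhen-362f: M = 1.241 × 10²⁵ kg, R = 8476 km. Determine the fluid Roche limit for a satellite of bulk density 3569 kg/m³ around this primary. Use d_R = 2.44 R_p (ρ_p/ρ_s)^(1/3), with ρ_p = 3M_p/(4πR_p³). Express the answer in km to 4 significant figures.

22930 km

ρ_p = 3M_p/(4πR_p³) = 3 × (1.241 × 10²⁵) / (4π × (8.476 × 10⁶ m)³) = 4865 kg/m³
d_R = 2.44 × 8476 km × (4865/3569)^(1/3)
    = 22930 km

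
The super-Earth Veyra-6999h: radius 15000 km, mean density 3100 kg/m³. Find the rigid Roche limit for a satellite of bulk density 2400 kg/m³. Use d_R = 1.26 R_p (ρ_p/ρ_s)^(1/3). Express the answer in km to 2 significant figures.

d_R = 1.26 × 15000 km × (3100/2400)^(1/3)
    = 21000 km

21000 km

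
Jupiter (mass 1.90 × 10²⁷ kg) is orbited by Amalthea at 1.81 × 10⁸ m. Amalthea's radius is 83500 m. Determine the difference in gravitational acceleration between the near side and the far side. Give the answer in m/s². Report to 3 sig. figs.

Δa = 4GMr/d³
   = 4 × (6.674 × 10⁻¹¹) × (1.90 × 10²⁷) × (83500) / (1.81 × 10⁸)³
   = 7.14 × 10⁻³ m/s²

7.14 × 10⁻³ m/s²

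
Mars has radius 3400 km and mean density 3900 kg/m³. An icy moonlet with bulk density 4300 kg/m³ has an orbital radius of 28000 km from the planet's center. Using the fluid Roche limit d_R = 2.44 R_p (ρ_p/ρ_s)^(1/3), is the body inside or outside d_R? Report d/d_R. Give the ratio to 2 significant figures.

d_R = 2.44 × (3400 km) × (3900/4300)^(1/3) = 8030 km
d/d_R = (28000) / (8030) = 3.5
Since d/d_R > 1, the body is outside the Roche limit.

outside; d/d_R ≈ 3.5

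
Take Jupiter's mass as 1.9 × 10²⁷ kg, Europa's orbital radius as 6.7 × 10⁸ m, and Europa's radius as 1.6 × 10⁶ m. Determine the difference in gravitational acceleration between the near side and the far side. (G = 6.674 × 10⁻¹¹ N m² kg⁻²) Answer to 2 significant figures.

Δa = 4GMr/d³
   = 4 × (6.674 × 10⁻¹¹) × (1.9 × 10²⁷) × (1.6 × 10⁶) / (6.7 × 10⁸)³
   = 2.7 × 10⁻³ m/s²

2.7 × 10⁻³ m/s²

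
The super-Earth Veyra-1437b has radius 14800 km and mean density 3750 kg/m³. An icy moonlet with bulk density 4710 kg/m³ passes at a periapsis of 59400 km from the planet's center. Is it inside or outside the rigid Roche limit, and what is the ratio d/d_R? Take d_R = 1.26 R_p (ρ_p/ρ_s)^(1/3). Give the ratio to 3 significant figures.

outside; d/d_R ≈ 3.44

d_R = 1.26 × (14800 km) × (3750/4710)^(1/3) = 17280 km
d/d_R = (59400) / (17280) = 3.44
Since d/d_R > 1, the body is outside the Roche limit.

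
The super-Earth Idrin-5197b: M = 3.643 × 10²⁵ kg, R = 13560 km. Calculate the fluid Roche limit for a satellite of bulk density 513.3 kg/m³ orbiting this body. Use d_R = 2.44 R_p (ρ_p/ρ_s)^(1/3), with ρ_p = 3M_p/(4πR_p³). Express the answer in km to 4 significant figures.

62670 km

ρ_p = 3M_p/(4πR_p³) = 3 × (3.643 × 10²⁵) / (4π × (1.356 × 10⁷ m)³) = 3488 kg/m³
d_R = 2.44 × 13560 km × (3488/513.3)^(1/3)
    = 62670 km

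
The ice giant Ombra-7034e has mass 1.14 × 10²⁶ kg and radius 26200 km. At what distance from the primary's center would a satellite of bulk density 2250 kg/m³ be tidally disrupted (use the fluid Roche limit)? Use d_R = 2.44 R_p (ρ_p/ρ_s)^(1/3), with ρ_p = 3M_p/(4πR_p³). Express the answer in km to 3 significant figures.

ρ_p = 3M_p/(4πR_p³) = 3 × (1.14 × 10²⁶) / (4π × (2.62 × 10⁷ m)³) = 1510 kg/m³
d_R = 2.44 × 26200 km × (1510/2250)^(1/3)
    = 56000 km

56000 km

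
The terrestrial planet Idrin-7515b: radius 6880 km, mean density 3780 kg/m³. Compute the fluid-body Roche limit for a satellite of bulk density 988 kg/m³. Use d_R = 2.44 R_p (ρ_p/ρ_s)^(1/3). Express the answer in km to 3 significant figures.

26300 km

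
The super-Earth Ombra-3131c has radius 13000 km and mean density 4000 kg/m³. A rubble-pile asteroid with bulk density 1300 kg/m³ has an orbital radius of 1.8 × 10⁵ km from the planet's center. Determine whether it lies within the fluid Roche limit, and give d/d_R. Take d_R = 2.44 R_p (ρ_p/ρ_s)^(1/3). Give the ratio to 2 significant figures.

d_R = 2.44 × (13000 km) × (4000/1300)^(1/3) = 46140 km
d/d_R = (1.8 × 10⁵) / (46140) = 3.9
Since d/d_R > 1, the body is outside the Roche limit.

outside; d/d_R ≈ 3.9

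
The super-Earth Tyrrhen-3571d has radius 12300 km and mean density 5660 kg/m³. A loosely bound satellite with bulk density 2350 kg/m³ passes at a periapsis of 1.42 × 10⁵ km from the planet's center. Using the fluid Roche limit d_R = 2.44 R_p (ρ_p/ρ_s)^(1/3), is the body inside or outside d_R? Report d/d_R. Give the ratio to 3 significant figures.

outside; d/d_R ≈ 3.53

d_R = 2.44 × (12300 km) × (5660/2350)^(1/3) = 40230 km
d/d_R = (1.42 × 10⁵) / (40230) = 3.53
Since d/d_R > 1, the body is outside the Roche limit.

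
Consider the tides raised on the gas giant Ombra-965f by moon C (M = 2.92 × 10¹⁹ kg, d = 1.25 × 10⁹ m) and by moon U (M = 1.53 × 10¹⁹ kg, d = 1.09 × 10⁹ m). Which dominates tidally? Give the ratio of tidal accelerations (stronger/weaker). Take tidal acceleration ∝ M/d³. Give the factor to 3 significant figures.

The tide-raising term goes as M/d³ (the gradient of a 1/d² field).
Moon C: (2.92 × 10¹⁹) / (1.25 × 10⁹)³ = 1.495 × 10⁻⁸
Moon U: (1.53 × 10¹⁹) / (1.09 × 10⁹)³ = 1.181 × 10⁻⁸
Ratio (larger/smaller) = 1.27

Moon C, by a factor of ≈ 1.27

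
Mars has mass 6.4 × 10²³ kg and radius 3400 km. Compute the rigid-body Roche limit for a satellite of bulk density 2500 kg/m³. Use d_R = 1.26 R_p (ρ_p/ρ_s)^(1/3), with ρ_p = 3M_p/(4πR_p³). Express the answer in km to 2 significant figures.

ρ_p = 3M_p/(4πR_p³) = 3 × (6.4 × 10²³) / (4π × (3.4 × 10⁶ m)³) = 3900 kg/m³
d_R = 1.26 × 3400 km × (3900/2500)^(1/3)
    = 5000 km

5000 km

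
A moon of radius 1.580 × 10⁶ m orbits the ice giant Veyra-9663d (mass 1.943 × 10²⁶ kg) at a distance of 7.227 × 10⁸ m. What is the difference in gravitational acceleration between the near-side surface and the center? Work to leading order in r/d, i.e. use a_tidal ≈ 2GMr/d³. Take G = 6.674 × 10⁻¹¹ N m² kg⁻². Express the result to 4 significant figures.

1.086 × 10⁻⁴ m/s²

The tidal stretch is the gradient of GM/d² times the body's extent r, hence the 1/d³ dependence.
Δg = 2GMr/d³
   = 2 × (6.674 × 10⁻¹¹) × (1.943 × 10²⁶) × (1.580 × 10⁶) / (7.227 × 10⁸)³
   = 1.086 × 10⁻⁴ m/s²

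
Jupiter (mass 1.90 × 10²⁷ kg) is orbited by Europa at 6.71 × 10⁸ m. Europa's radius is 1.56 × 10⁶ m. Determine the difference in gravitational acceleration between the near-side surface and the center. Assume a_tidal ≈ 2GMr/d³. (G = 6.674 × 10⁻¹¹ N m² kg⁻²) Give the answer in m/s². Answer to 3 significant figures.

Δa = 2GMr/d³
   = 2 × (6.674 × 10⁻¹¹) × (1.90 × 10²⁷) × (1.56 × 10⁶) / (6.71 × 10⁸)³
   = 1.31 × 10⁻³ m/s²

1.31 × 10⁻³ m/s²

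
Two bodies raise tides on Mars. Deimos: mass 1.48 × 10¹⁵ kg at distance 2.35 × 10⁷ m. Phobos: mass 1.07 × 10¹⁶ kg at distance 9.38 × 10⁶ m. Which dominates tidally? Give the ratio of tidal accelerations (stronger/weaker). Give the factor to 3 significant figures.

Phobos, by a factor of ≈ 114

Tidal acceleration ∝ M/d³, so compare M/d³ for each.
Deimos: (1.48 × 10¹⁵) / (2.35 × 10⁷)³ = 1.140 × 10⁻⁷
Phobos: (1.07 × 10¹⁶) / (9.38 × 10⁶)³ = 1.297 × 10⁻⁵
Ratio (larger/smaller) = 114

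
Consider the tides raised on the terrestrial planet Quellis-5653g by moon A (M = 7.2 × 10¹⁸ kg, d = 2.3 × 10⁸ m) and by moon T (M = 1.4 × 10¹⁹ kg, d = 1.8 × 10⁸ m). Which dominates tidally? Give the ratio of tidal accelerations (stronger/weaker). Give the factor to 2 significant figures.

Tidal acceleration ∝ M/d³, so compare M/d³ for each.
Moon A: (7.2 × 10¹⁸) / (2.3 × 10⁸)³ = 5.918 × 10⁻⁷
Moon T: (1.4 × 10¹⁹) / (1.8 × 10⁸)³ = 2.401 × 10⁻⁶
Ratio (larger/smaller) = 4.1

Moon T, by a factor of ≈ 4.1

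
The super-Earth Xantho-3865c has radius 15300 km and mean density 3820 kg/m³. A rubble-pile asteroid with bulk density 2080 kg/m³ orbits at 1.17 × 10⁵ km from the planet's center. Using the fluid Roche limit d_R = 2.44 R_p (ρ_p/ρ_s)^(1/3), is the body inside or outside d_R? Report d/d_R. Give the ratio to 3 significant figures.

outside; d/d_R ≈ 2.56

d_R = 2.44 × (15300 km) × (3820/2080)^(1/3) = 45720 km
d/d_R = (1.17 × 10⁵) / (45720) = 2.56
Since d/d_R > 1, the body is outside the Roche limit.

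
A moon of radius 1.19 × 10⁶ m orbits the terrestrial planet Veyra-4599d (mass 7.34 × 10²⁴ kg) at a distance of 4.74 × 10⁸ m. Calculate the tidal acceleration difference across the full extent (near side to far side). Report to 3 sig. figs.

Near-to-far spans 2r, so the tidal difference is twice the near-to-center value: 4GMr/d³.
a_tidal = 4GMr/d³
        = 4 × (6.674 × 10⁻¹¹) × (7.34 × 10²⁴) × (1.19 × 10⁶) / (4.74 × 10⁸)³
        = 2.19 × 10⁻⁵ m/s²

2.19 × 10⁻⁵ m/s²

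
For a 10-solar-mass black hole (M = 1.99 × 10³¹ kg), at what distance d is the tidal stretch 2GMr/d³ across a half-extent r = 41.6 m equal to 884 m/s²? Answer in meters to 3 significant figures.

2GMr/d³ = a_tidal  ⇒  d = (2GMr / a_tidal)^(1/3)
d = (2 × 6.674×10⁻¹¹ × (1.99 × 10³¹) × (41.6) / (884))^(1/3)
  = 5.00 × 10⁶ m

5.00 × 10⁶ m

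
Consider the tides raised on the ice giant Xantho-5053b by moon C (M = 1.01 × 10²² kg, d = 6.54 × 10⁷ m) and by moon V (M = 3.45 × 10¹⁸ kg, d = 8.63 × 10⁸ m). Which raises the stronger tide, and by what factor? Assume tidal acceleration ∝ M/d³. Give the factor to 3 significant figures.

Tidal stretch scales as M/d³; compute that for each body.
Moon C: (1.01 × 10²²) / (6.54 × 10⁷)³ = 3.611 × 10⁻²
Moon V: (3.45 × 10¹⁸) / (8.63 × 10⁸)³ = 5.368 × 10⁻⁹
Ratio (larger/smaller) = 6.73 × 10⁶

Moon C, by a factor of ≈ 6.73 × 10⁶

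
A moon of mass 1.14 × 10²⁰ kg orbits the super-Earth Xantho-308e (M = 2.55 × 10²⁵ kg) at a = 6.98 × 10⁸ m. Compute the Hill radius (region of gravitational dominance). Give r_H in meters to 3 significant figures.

r_H ≈ a (m/3M)^(1/3)
    = (6.98 × 10⁸) × (1.14 × 10²⁰ / (3 × 2.55 × 10²⁵))^(1/3)
    = 7.97 × 10⁶ m

7.97 × 10⁶ m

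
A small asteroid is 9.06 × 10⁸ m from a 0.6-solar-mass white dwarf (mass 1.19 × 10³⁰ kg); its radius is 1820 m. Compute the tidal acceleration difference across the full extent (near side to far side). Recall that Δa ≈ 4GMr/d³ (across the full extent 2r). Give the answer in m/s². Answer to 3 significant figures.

7.77 × 10⁻⁴ m/s²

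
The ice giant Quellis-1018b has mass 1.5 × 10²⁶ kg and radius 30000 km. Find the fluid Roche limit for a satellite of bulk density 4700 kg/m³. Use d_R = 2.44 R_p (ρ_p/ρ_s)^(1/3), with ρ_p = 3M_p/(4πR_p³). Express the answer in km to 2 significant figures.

ρ_p = 3M_p/(4πR_p³) = 3 × (1.5 × 10²⁶) / (4π × (3.0 × 10⁷ m)³) = 1300 kg/m³
d_R = 2.44 × 30000 km × (1300/4700)^(1/3)
    = 48000 km

48000 km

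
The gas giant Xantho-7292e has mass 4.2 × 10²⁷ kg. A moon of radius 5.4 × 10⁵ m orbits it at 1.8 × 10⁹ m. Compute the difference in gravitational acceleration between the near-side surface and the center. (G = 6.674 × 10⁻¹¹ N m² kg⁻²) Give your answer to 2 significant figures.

5.2 × 10⁻⁵ m/s²

a_tidal = 2GMr/d³
        = 2 × (6.674 × 10⁻¹¹) × (4.2 × 10²⁷) × (5.4 × 10⁵) / (1.8 × 10⁹)³
        = 5.2 × 10⁻⁵ m/s²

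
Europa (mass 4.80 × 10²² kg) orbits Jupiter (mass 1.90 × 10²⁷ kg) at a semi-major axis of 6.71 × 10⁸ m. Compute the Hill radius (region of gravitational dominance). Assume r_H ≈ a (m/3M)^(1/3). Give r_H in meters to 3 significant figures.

1.37 × 10⁷ m

r_H ≈ a (m/3M)^(1/3)
    = (6.71 × 10⁸) × (4.80 × 10²² / (3 × 1.90 × 10²⁷))^(1/3)
    = 1.37 × 10⁷ m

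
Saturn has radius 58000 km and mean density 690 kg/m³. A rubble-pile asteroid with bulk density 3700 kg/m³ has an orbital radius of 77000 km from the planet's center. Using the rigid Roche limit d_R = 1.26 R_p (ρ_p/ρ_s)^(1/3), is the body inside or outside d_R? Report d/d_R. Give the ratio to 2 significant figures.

d_R = 1.26 × (58000 km) × (690/3700)^(1/3) = 41750 km
d/d_R = (77000) / (41750) = 1.8
Since d/d_R > 1, the body is outside the Roche limit.

outside; d/d_R ≈ 1.8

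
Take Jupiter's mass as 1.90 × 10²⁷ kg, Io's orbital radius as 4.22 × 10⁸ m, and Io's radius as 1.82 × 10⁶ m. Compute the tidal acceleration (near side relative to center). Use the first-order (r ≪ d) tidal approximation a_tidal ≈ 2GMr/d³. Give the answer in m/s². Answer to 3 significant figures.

Δg = 2GMr/d³
   = 2 × (6.674 × 10⁻¹¹) × (1.90 × 10²⁷) × (1.82 × 10⁶) / (4.22 × 10⁸)³
   = 6.14 × 10⁻³ m/s²

6.14 × 10⁻³ m/s²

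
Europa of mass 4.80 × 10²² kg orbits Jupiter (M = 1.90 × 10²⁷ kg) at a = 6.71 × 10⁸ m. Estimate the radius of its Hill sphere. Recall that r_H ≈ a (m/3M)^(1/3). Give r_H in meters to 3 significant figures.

r_H ≈ a (m/3M)^(1/3)
    = (6.71 × 10⁸) × (4.80 × 10²² / (3 × 1.90 × 10²⁷))^(1/3)
    = 1.37 × 10⁷ m

1.37 × 10⁷ m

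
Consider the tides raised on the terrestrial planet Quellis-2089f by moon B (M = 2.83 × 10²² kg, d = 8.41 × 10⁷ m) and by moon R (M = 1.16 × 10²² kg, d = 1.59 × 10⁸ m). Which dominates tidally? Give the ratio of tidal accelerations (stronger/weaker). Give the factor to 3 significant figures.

Compare M/d³ for the two perturbers:
Moon B: (2.83 × 10²²) / (8.41 × 10⁷)³ = 4.758 × 10⁻²
Moon R: (1.16 × 10²²) / (1.59 × 10⁸)³ = 2.886 × 10⁻³
Ratio (larger/smaller) = 16.5

Moon B, by a factor of ≈ 16.5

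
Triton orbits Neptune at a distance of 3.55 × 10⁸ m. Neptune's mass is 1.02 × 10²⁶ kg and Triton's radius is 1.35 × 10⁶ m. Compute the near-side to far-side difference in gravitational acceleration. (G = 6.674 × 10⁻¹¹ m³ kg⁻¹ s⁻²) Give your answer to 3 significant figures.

Δg = 4GMr/d³
   = 4 × (6.674 × 10⁻¹¹) × (1.02 × 10²⁶) × (1.35 × 10⁶) / (3.55 × 10⁸)³
   = 8.22 × 10⁻⁴ m/s²

8.22 × 10⁻⁴ m/s²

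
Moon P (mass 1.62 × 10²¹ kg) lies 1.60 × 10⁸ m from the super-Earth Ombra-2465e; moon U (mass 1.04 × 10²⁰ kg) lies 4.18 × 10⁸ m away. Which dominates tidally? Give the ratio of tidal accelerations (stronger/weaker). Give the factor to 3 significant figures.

Moon P, by a factor of ≈ 278

The tide-raising term goes as M/d³ (the gradient of a 1/d² field).
Moon P: (1.62 × 10²¹) / (1.60 × 10⁸)³ = 3.955 × 10⁻⁴
Moon U: (1.04 × 10²⁰) / (4.18 × 10⁸)³ = 1.424 × 10⁻⁶
Ratio (larger/smaller) = 278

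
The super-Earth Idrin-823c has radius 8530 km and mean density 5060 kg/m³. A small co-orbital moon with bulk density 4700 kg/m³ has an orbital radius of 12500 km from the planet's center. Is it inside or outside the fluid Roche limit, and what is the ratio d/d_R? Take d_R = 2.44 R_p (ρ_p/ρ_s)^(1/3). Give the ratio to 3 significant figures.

d_R = 2.44 × (8530 km) × (5060/4700)^(1/3) = 21330 km
d/d_R = (12500) / (21330) = 0.586
Since d/d_R < 1, the body is inside the Roche limit.

inside; d/d_R ≈ 0.586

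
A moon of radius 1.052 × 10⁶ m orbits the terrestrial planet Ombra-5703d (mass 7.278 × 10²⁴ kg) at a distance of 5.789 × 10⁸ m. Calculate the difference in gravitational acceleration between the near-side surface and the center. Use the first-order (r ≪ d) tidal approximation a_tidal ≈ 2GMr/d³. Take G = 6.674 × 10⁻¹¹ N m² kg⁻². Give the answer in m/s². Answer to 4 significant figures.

5.268 × 10⁻⁶ m/s²

Δg = 2GMr/d³
   = 2 × (6.674 × 10⁻¹¹) × (7.278 × 10²⁴) × (1.052 × 10⁶) / (5.789 × 10⁸)³
   = 5.268 × 10⁻⁶ m/s²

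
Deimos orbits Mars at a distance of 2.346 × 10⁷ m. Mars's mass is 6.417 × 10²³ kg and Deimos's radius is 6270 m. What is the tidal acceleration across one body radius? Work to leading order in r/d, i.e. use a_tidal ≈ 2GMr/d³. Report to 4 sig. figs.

4.159 × 10⁻⁵ m/s²

Δg = 2GMr/d³
   = 2 × (6.674 × 10⁻¹¹) × (6.417 × 10²³) × (6270) / (2.346 × 10⁷)³
   = 4.159 × 10⁻⁵ m/s²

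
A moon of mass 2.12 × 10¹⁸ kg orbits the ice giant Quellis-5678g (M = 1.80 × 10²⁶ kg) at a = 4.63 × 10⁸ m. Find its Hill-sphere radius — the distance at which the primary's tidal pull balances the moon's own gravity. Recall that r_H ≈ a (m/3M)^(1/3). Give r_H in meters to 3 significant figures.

r_H ≈ a (m/3M)^(1/3)
    = (4.63 × 10⁸) × (2.12 × 10¹⁸ / (3 × 1.80 × 10²⁶))^(1/3)
    = 7.30 × 10⁵ m

7.30 × 10⁵ m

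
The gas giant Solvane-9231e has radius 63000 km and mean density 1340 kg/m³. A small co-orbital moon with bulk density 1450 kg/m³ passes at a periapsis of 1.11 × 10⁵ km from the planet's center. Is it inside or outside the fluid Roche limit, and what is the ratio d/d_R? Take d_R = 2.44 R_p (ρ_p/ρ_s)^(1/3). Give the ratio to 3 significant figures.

d_R = 2.44 × (63000 km) × (1340/1450)^(1/3) = 1.497 × 10⁵ km
d/d_R = (1.11 × 10⁵) / (1.497 × 10⁵) = 0.741
Since d/d_R < 1, the body is inside the Roche limit.

inside; d/d_R ≈ 0.741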